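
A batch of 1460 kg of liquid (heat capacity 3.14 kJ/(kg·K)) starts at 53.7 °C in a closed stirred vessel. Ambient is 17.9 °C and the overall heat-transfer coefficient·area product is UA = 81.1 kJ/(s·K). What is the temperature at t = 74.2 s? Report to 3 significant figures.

27.5 °C

Energy balance: M c_p dT/dt = −UA(T − T_amb).
dT/dt = (T_ss − T)/τ with T_ss = T_amb = 17.900 °C, τ = M c_p/UA = 1460·3.14/81.1 = 56.528 s.
T approaches T_ss exponentially: T(t) = T_ss + (T₀ − T_ss) e^(−t/τ).
T(74.2) = 17.900 + (35.800)·0.26911 = 27.534 °C.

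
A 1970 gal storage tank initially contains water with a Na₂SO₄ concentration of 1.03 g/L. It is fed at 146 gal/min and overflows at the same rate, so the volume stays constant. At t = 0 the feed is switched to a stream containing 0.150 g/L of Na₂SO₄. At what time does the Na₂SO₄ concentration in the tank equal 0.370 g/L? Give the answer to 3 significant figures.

Accumulation = in − out for the solute gives V dC/dt = Q(C_in − C), so τ = V/Q = 13.493 min.
C(t) = C_in + (C₀ − C_in) e^(−t/τ). Set C = 0.370 and solve for t:
e^(−t/τ) = (C − C_in)/(C₀ − C_in) = (0.370 − 0.150)/(1.03 − 0.150) = 0.25000
t = −τ ln(…) = 13.493 × 1.3863 = 18.705 min.

18.7 min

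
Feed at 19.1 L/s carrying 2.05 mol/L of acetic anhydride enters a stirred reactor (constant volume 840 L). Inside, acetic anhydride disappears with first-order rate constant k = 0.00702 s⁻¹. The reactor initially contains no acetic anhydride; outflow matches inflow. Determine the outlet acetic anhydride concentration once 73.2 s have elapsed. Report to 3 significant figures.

Species balance: V dC/dt = Q C_in − Q C − k V C.
dC/dt = (Q/V) C_in − (Q/V + k) C; effective rate a = Q/V + k = 0.022738 + 0.00702 = 0.029758 s⁻¹.
C_ss = Q C_in/(Q + kV) = 1.5664 mol/L; C(t) = C_ss + (C₀ − C_ss) e^(−a t).
C(73.2) = 1.5664 + (-1.5664)·e^(−0.029758·73.2) = 1.5664 + (-1.5664)·0.11323 = 1.3890 mol/L.

1.39 mol/L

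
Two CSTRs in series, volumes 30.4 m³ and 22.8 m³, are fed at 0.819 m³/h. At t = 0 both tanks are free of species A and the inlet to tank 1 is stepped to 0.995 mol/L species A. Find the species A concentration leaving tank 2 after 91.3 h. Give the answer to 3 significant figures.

0.767 mol/L

Time constants: τᵢ = Vᵢ/Q for each well-mixed tank.
τ₁ = 30.4/0.819 = 37.118 h; τ₂ = 22.8/0.819 = 27.839 h.
Tank 1: C₁ = C_in(1 − e^(−t/τ₁)). Tank 2 (τ₁ ≠ τ₂): C₂ = C_in[1 − (τ₁ e^(−t/τ₁) − τ₂ e^(−t/τ₂))/(τ₁ − τ₂)].
At t = 91.3: e^(−t/τ₁) = 0.085461, e^(−t/τ₂) = 0.037644.
C₂ = 0.995·[1 − (37.118·0.085461 − 27.839·0.037644)/(9.2796)] = 0.995·0.77109 = 0.76723 mol/L.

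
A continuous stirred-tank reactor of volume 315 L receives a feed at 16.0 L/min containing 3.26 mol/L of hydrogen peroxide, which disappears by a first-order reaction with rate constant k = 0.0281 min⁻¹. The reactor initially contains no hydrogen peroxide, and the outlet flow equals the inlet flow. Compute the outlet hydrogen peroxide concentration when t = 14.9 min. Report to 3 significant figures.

V dC/dt = Q(C_in − C) − k V C.
This is linear with rate a = Q/V + k = 0.078894 min⁻¹.
C_ss = Q C_in/(Q + kV) = 2.0989 mol/L; C(t) = C_ss + (C₀ − C_ss) e^(−a t).
C(14.9) = 2.0989 + (-2.0989)·e^(−0.078894·14.9) = 2.0989 + (-2.0989)·0.30866 = 1.4510 mol/L.

1.45 mol/L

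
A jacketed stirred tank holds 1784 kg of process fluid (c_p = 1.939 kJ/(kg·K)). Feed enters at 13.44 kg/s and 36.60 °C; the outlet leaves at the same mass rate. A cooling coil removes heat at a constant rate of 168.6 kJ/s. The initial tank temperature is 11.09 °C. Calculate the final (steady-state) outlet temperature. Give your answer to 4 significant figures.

First-law balance (no shaft work): M c_p dT/dt = ṁ c_p (T_in − T) − 168.6.
At steady state dT/dt = 0 ⇒ T_ss = T_in − Q̇/(ṁ c_p) = 36.60 − 168.6/(13.44·1.939) = 30.1304 °C.

30.13 °C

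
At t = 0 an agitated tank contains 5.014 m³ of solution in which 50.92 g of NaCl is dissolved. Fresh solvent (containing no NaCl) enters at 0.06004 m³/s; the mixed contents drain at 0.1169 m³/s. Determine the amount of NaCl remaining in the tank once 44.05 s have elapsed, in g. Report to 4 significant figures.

Let m(t) be the amount of NaCl. Volume: V(t) = V₀ + (Q_in − Q_out) t = 5.014 − 0.0568600 t; V(44.05) = 2.50932 m³.
Species balance (pure solvent in): dm/dt = −Q_out · m/V(t).
dm/m = −Q_out dt/(V₀ − 0.0568600 t); integrating gives ln(m/m₀) = −(Q_out/(Q_in−Q_out)) ln(V/V₀).
m = m₀ (V₀/V)^(Q_out/(Q_in−Q_out)) = 50.92 × (5.014/2.50932)^(-2.05593) = 12.2692 g.

12.27 g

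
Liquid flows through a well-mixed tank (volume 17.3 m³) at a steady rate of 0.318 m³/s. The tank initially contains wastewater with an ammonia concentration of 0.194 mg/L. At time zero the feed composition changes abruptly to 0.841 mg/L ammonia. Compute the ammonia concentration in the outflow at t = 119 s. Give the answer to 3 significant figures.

0.768 mg/L

Species balance on the tank: V dC/dt = Q(C_in − C).
Time constant τ = V/Q = 17.3/0.318 = 54.403 s.
This is linear first-order; C(t) = C_in + (C₀ − C_in) e^(−t/τ).
C(119) = 0.841 + (0.194 − 0.841)·e^(−119/54.403) = 0.841 + (-0.64700)·0.11221 = 0.76840 mg/L.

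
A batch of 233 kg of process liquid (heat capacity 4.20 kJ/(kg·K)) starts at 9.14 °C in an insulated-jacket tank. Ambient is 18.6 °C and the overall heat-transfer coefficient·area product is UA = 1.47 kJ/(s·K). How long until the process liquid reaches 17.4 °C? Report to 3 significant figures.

1370 s

First-law balance (no shaft work): M c_p dT/dt = −UA(T − T_amb).
τ = M c_p/UA = 665.71 s; T_ss = T_amb = 18.600 °C.
T(t) = T_ss + (T₀ − T_ss)e^(−t/τ); set T = 17.4:
t = −τ ln[(T − T_ss)/(T₀ − T_ss)] = −665.71 · ln(0.12685) = 1374.5 s.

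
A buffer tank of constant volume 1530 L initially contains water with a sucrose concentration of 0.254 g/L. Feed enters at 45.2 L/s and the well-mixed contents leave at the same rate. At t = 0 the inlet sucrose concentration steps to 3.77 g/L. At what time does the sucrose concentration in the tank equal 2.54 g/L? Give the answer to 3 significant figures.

35.6 s

Accumulation = in − out for the solute gives V dC/dt = Q(C_in − C), so τ = V/Q = 33.850 s.
C(t) = C_in + (C₀ − C_in) e^(−t/τ). Set C = 2.54 and solve for t:
e^(−t/τ) = (C − C_in)/(C₀ − C_in) = (2.54 − 3.77)/(0.254 − 3.77) = 0.34983
t = −τ ln(…) = 33.850 × 1.0503 = 35.553 s.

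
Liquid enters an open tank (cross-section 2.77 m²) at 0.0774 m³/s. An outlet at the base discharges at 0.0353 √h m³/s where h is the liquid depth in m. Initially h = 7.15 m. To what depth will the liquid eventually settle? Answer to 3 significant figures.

4.81 m

Mass balance (ρ constant): A dh/dt = Q_in − 0.0353 √h. At steady state dh/dt = 0:
Q_in = 0.0353 √h_ss ⇒ √h_ss = 0.0774/0.0353 = 2.1926.
h_ss = 2.1926² = 4.8076 m. (Since h₀ = 7.15 m > h_ss, the level will fall toward this value.)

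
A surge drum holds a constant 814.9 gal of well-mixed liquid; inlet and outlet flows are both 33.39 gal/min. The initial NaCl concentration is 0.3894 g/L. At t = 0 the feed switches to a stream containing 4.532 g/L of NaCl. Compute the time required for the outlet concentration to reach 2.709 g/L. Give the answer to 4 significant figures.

Species balance: V dC/dt = Q(C_in − C) ⇒ τ = V/Q = 24.4055 min.
C(t) = C_in + (C₀ − C_in) e^(−t/τ). Set C = 2.709 and solve for t:
e^(−t/τ) = (C − C_in)/(C₀ − C_in) = (2.709 − 4.532)/(0.3894 − 4.532) = 0.440062
t = −τ ln(…) = 24.4055 × 0.820840 = 20.0330 min.

20.03 min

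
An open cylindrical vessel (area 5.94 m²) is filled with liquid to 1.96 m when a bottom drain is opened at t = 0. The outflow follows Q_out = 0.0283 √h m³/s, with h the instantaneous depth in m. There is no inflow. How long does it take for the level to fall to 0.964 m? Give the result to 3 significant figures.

A dh/dt = −Q_out = −0.0283 √h.
This is separable: 2 d(√h)/dt = −0.0283/A, so √h = √h₀ − (0.0283/(2A)) t.
t = 2A(√h₀ − √h)/0.0283 = 2·5.94·(√1.96 − √0.964)/0.0283
  = 11.880 × (1.4000 − 0.98184) / 0.0283 = 175.54 s.

176 s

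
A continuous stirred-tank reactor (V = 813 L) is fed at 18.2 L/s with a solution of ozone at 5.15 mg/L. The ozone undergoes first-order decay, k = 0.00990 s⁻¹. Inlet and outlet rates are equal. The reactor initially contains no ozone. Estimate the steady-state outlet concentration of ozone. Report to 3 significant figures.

3.57 mg/L

Accumulation = in − out − consumed: V dC/dt = Q C_in − Q C − k V C.
Steady state (dC/dt = 0): C_ss = Q C_in/(Q + kV) = C_in/(1 + kV/Q).
C_ss = 18.2·5.15/(18.2 + 0.00990·813) = 93.730/26.249 = 3.5708 mg/L.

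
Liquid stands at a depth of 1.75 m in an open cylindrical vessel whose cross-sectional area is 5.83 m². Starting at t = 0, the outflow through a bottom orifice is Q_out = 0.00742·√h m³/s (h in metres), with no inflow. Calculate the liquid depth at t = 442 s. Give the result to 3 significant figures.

With no inflow, A dh/dt = −0.00742 √h.
Separate and integrate: 2(√h − √h₀) = −(0.00742/A) t.
√h = √1.75 − 0.00742·442/(2·5.83) = 1.3229 − 0.28127 = 1.0416.
h = 1.0416² = 1.0849 m.

1.08 m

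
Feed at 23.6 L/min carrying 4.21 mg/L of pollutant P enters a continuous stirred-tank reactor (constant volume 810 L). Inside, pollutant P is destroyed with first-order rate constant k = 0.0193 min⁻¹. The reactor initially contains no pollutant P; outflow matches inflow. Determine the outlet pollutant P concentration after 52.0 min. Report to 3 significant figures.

Species balance: V dC/dt = Q C_in − Q C − k V C.
dC/dt = (Q/V) C_in − (Q/V + k) C; effective rate a = Q/V + k = 0.029136 + 0.0193 = 0.048436 min⁻¹.
C_ss = Q C_in/(Q + kV) = 2.5325 mg/L; C(t) = C_ss + (C₀ − C_ss) e^(−a t).
C(52.0) = 2.5325 + (-2.5325)·e^(−0.048436·52.0) = 2.5325 + (-2.5325)·0.080567 = 2.3284 mg/L.

2.33 mg/L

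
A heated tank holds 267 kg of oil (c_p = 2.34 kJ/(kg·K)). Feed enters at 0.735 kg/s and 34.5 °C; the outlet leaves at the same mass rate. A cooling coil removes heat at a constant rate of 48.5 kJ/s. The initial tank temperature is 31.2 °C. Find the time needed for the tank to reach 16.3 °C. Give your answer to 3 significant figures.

331 s

First-law balance (no shaft work): M c_p dT/dt = ṁ c_p (T_in − T) − 48.5.
τ = M/ṁ = 363.27 s; T_ss = T_in − Q̇/(ṁ c_p) = 6.3007 °C.
T(t) = T_ss + (T₀ − T_ss) e^(−t/τ). Set T = 16.3:
e^(−t/τ) = (16.3 − 6.3007)/(31.2 − 6.3007) = 0.40159
t = −363.27 · ln(0.40159) = 331.42 s.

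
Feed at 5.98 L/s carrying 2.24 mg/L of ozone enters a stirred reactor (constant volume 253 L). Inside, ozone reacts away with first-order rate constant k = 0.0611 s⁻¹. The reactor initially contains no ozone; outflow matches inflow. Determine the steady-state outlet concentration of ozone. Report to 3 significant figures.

0.625 mg/L

V dC/dt = Q(C_in − C) − k V C.
At steady state: 0 = Q C_in − (Q + kV) C_ss, so C_ss = Q C_in/(Q + kV).
C_ss = 5.98·2.24/(5.98 + 0.0611·253) = 13.395/21.438 = 0.62483 mg/L.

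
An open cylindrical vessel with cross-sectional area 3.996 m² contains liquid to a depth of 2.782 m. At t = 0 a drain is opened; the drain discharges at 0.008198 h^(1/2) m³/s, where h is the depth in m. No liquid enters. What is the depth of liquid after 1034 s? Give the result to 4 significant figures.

With no inflow, A dh/dt = −0.008198 √h.
This is separable: 2 d(√h)/dt = −0.008198/A, so √h = √h₀ − (0.008198/(2A)) t.
√h = √2.782 − 0.008198·1034/(2·3.996) = 1.66793 − 1.06065 = 0.607281.
h = 0.607281² = 0.368790 m.

0.3688 m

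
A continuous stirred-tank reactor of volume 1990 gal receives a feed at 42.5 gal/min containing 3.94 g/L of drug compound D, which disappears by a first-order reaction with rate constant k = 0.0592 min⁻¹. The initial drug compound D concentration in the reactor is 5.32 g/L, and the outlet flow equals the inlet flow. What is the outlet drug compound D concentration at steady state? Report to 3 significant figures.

1.04 g/L

Species balance: V dC/dt = Q C_in − Q C − k V C.
Steady state (dC/dt = 0): C_ss = Q C_in/(Q + kV) = C_in/(1 + kV/Q).
C_ss = 42.5·3.94/(42.5 + 0.0592·1990) = 167.45/160.31 = 1.0446 g/L.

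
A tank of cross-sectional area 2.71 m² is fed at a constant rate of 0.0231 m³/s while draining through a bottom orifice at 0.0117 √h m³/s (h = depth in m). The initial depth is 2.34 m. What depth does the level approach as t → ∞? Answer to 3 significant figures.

Level balance: A dh/dt = 0.0231 − 0.0117 √h. Setting dh/dt = 0:
Q_in = 0.0117 √h_ss ⇒ √h_ss = 0.0231/0.0117 = 1.9744.
h_ss = 1.9744² = 3.8981 m. (Since h₀ = 2.34 m < h_ss, the level will rise toward this value.)

3.90 m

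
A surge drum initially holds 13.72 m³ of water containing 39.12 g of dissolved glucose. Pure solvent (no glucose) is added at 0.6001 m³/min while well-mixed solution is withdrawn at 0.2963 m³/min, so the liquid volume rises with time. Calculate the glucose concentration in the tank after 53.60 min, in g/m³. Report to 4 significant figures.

Let m(t) be the amount of glucose. Volume: V(t) = V₀ + (Q_in − Q_out) t = 13.72 + 0.303800 t; V(53.60) = 30.0037 m³.
No glucose enters, so dm/dt = −Q_out · (m/V).
dm/m = −Q_out dt/(V₀ + 0.303800 t); integrating gives ln(m/m₀) = −(Q_out/(Q_in−Q_out)) ln(V/V₀).
m = m₀ (V₀/V)^(Q_out/(Q_in−Q_out)) = 39.12 × (13.72/30.0037)^(0.975313) = 18.2376 g.
C = m/V = 18.2376/30.0037 = 0.607845 g/m³.

0.6078 g/m³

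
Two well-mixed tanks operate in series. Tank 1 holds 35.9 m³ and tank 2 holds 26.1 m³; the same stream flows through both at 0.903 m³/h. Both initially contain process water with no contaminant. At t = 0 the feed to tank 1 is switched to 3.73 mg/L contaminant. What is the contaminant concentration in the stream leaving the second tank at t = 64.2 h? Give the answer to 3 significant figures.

2.09 mg/L

Each tank obeys Vᵢ dCᵢ/dt = Q(Cᵢ₋₁ − Cᵢ), so τᵢ = Vᵢ/Q.
τ₁ = 35.9/0.903 = 39.756 h; τ₂ = 26.1/0.903 = 28.904 h.
Solving the cascade with C₁(0)=C₂(0)=0 gives C₂(t) = C_in[1 − (τ₁ e^(−t/τ₁) − τ₂ e^(−t/τ₂))/(τ₁ − τ₂)].
At t = 64.2: e^(−t/τ₁) = 0.19892, e^(−t/τ₂) = 0.10848.
C₂ = 3.73·[1 − (39.756·0.19892 − 28.904·0.10848)/(10.853)] = 3.73·0.56021 = 2.0896 mg/L.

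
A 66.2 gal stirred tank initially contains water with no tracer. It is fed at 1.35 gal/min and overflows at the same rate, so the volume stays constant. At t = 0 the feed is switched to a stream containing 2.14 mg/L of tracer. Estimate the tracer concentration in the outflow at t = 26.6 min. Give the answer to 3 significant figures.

Unsteady species balance (constant V, well mixed): V dC/dt = Q(C_in − C).
Time constant τ = V/Q = 66.2/1.35 = 49.037 min.
Solution: C(t) = C_in + (C₀ − C_in) e^(−t/τ).
C(26.6) = 2.14 + (0 − 2.14)·e^(−26.6/49.037) = 2.14 + (-2.1400)·0.58132 = 0.89597 mg/L.

0.896 mg/L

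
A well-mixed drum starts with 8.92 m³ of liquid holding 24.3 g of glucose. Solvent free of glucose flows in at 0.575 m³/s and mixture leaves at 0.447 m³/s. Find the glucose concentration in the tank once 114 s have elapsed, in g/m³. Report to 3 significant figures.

0.0350 g/m³

Let m(t) be the amount of glucose. Volume: V(t) = V₀ + (Q_in − Q_out) t = 8.92 + 0.12800 t; V(114) = 23.512 m³.
Solute balance: dm/dt = 0 − Q_out C = −Q_out m/V(t).
dm/m = −Q_out dt/(V₀ + 0.12800 t); integrating gives ln(m/m₀) = −(Q_out/(Q_in−Q_out)) ln(V/V₀).
m = m₀ (V₀/V)^(Q_out/(Q_in−Q_out)) = 24.3 × (8.92/23.512)^(3.4922) = 0.82349 g.
C = m/V = 0.82349/23.512 = 0.035024 g/m³.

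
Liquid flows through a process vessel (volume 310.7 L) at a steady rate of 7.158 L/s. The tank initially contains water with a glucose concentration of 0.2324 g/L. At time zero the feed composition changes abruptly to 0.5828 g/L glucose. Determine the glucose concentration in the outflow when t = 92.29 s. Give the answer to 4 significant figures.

0.5410 g/L

Accumulation = in − out for the solute gives V dC/dt = Q(C_in − C).
So dC/dt = (C_in − C)/τ with τ = V/Q = 310.7/7.158 = 43.4060 s.
This is linear first-order; C(t) = C_in + (C₀ − C_in) e^(−t/τ).
C(92.29) = 0.5828 + (0.2324 − 0.5828)·e^(−92.29/43.4060) = 0.5828 + (-0.350400)·0.119289 = 0.541001 g/L.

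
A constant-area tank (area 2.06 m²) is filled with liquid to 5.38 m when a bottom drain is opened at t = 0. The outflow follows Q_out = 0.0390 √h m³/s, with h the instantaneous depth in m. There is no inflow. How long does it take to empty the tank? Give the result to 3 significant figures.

Volume balance on the tank: A dh/dt = −0.0390 √h.
Separate and integrate: 2(√h − √h₀) = −(0.0390/A) t.
Tank is empty when √h = 0: t_empty = 2A√h₀/0.0390.
t_empty = 2·2.06·√5.38/0.0390 = 4.1200·2.3195/0.0390 = 245.03 s.

245 s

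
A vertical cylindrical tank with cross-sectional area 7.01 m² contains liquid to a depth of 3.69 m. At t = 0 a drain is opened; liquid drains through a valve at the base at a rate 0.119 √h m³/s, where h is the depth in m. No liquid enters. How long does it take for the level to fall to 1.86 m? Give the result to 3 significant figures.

A dh/dt = −Q_out = −0.119 √h.
This is separable: 2 d(√h)/dt = −0.119/A, so √h = √h₀ − (0.119/(2A)) t.
t = 2A(√h₀ − √h)/0.119 = 2·7.01·(√3.69 − √1.86)/0.119
  = 14.020 × (1.9209 − 1.3638) / 0.119 = 65.637 s.

65.6 s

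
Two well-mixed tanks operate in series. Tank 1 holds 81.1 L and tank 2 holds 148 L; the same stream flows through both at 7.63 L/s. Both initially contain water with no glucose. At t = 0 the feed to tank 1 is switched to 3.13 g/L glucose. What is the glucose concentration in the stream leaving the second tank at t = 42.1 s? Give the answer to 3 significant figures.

Species balance on tank i: dCᵢ/dt = (Cᵢ₋₁ − Cᵢ)/τᵢ with τᵢ = Vᵢ/Q.
τ₁ = 81.1/7.63 = 10.629 s; τ₂ = 148/7.63 = 19.397 s.
Solving the cascade with C₁(0)=C₂(0)=0 gives C₂(t) = C_in[1 − (τ₁ e^(−t/τ₁) − τ₂ e^(−t/τ₂))/(τ₁ − τ₂)].
At t = 42.1: e^(−t/τ₁) = 0.019047, e^(−t/τ₂) = 0.11413.
C₂ = 3.13·[1 − (10.629·0.019047 − 19.397·0.11413)/(-8.7680)] = 3.13·0.77061 = 2.4120 g/L.

2.41 g/L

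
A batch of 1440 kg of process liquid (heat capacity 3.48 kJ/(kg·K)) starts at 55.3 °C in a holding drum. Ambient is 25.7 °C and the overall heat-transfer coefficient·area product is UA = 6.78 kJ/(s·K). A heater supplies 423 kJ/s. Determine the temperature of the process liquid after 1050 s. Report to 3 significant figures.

80.2 °C

First-law balance (no shaft work): M c_p dT/dt = −UA(T − T_amb) + Q̇.
dT/dt = (T_ss − T)/τ with T_ss = T_amb + Q̇/UA = 25.7 + 423/6.78 = 88.089 °C, τ = M c_p/UA = 1440·3.48/6.78 = 739.12 s.
This is linear first-order; T(t) = T_ss + (T₀ − T_ss) e^(−t/τ).
T(1050) = 88.089 + (-32.789)·0.24156 = 80.169 °C.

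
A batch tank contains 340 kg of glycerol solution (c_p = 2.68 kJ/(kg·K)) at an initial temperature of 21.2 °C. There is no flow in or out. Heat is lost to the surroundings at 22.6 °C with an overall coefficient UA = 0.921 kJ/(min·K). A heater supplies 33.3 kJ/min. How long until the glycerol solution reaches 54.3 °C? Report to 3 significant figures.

Lumped-capacitance energy balance: M c_p dT/dt = UA(T_amb − T) + Q̇.
τ = M c_p/UA = 989.36 min; T_ss = T_amb + Q̇/UA = 22.6 + 33.3/0.921 = 58.756 °C.
T(t) = T_ss + (T₀ − T_ss)e^(−t/τ); set T = 54.3:
t = −τ ln[(T − T_ss)/(T₀ − T_ss)] = −989.36 · ln(0.11866) = 2108.8 min.

2110 min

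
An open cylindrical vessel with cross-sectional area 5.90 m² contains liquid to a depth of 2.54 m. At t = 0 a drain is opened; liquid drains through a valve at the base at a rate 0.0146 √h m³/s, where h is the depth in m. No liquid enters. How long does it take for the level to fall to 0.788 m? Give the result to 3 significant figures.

571 s

With no inflow, A dh/dt = −0.0146 √h.
This is separable: 2 d(√h)/dt = −0.0146/A, so √h = √h₀ − (0.0146/(2A)) t.
t = 2A(√h₀ − √h)/0.0146 = 2·5.90·(√2.54 − √0.788)/0.0146
  = 11.800 × (1.5937 − 0.88769) / 0.0146 = 570.64 s.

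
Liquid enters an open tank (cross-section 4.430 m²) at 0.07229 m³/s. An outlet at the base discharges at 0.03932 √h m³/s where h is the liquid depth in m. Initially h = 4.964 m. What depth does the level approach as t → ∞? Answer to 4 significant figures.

A dh/dt = Q_in − 0.03932 √h. Steady state requires inflow = outflow:
Q_in = 0.03932 √h_ss ⇒ √h_ss = 0.07229/0.03932 = 1.83850.
h_ss = 1.83850² = 3.38010 m. (Since h₀ = 4.964 m > h_ss, the level will fall toward this value.)

3.380 m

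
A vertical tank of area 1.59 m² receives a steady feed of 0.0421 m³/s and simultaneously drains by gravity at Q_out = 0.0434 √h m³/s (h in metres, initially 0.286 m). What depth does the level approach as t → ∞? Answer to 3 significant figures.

0.941 m

A dh/dt = Q_in − 0.0434 √h. Steady state requires inflow = outflow:
Q_in = 0.0434 √h_ss ⇒ √h_ss = 0.0421/0.0434 = 0.97005.
h_ss = 0.97005² = 0.94099 m. (Since h₀ = 0.286 m < h_ss, the level will rise toward this value.)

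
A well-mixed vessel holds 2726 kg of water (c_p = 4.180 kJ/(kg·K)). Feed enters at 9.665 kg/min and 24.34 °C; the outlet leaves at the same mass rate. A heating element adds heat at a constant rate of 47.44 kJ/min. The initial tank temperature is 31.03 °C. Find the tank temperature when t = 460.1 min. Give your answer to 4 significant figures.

M c_p dT/dt = ṁ c_p (T_in − T) + Q̇.
τ = M/ṁ = 282.049 min; T_ss = T_in + Q̇/(ṁ c_p) = 24.34 + 47.44/(9.665·4.180) = 25.5143 °C.
Solution: T(t) = T_ss + (T₀ − T_ss) e^(−t/τ).
T(460.1) = 25.5143 + (5.51573)·e^(−460.1/282.049) = 25.5143 + (5.51573)·0.195679 = 26.5936 °C.

26.59 °C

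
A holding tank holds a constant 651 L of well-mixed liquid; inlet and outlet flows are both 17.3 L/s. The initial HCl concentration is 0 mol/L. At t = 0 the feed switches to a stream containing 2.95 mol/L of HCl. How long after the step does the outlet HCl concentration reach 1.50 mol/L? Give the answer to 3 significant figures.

Species balance: V dC/dt = Q(C_in − C) ⇒ τ = V/Q = 37.630 s.
C(t) = C_in + (C₀ − C_in) e^(−t/τ). Set C = 1.50 and solve for t:
e^(−t/τ) = (C − C_in)/(C₀ − C_in) = (1.50 − 2.95)/(0 − 2.95) = 0.49153
t = −τ ln(…) = 37.630 × 0.71024 = 26.726 s.

26.7 s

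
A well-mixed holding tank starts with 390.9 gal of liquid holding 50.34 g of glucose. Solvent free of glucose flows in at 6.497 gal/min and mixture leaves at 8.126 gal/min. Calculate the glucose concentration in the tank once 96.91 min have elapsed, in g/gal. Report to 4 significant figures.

0.01636 g/gal

Total volume: dV/dt = Q_in − Q_out = -1.62900 gal/min, so V(t) = 390.9 − 1.62900 t and V(96.91) = 233.034 gal.
No glucose enters, so dm/dt = −Q_out · (m/V).
dm/m = −Q_out dt/(V₀ − 1.62900 t); integrating gives ln(m/m₀) = −(Q_out/(Q_in−Q_out)) ln(V/V₀).
m = m₀ (V₀/V)^(Q_out/(Q_in−Q_out)) = 50.34 × (390.9/233.034)^(-4.98834) = 3.81327 g.
C = m/V = 3.81327/233.034 = 0.0163636 g/gal.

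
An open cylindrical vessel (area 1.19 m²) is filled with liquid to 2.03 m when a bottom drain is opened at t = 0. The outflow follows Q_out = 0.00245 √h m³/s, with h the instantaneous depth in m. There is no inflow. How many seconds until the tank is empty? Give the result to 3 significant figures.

A dh/dt = −Q_out = −0.00245 √h.
∫ h^(−1/2) dh = −(0.00245/A) ∫ dt, giving 2√h = 2√h₀ − (0.00245/A) t.
Tank is empty when √h = 0: t_empty = 2A√h₀/0.00245.
t_empty = 2·1.19·√2.03/0.00245 = 2.3800·1.4248/0.00245 = 1384.1 s.

1380 s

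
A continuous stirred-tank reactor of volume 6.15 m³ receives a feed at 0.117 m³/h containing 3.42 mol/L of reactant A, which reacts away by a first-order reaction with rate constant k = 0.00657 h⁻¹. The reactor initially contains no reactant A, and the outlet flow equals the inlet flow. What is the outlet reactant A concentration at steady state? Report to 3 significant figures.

2.54 mol/L

Accumulation = in − out − consumed: V dC/dt = Q C_in − Q C − k V C.
At steady state: 0 = Q C_in − (Q + kV) C_ss, so C_ss = Q C_in/(Q + kV).
C_ss = 0.117·3.42/(0.117 + 0.00657·6.15) = 0.40014/0.15741 = 2.5421 mol/L.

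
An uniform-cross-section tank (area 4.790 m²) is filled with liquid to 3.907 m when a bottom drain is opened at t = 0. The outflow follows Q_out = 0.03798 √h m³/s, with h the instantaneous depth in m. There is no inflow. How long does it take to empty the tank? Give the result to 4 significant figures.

With no inflow, A dh/dt = −0.03798 √h.
This is separable: 2 d(√h)/dt = −0.03798/A, so √h = √h₀ − (0.03798/(2A)) t.
Set h = 0: 2√h₀ = (0.03798/A) t_empty ⇒ t_empty = 2A√h₀/0.03798.
t_empty = 2·4.790·√3.907/0.03798 = 9.58000·1.97661/0.03798 = 498.577 s.

498.6 s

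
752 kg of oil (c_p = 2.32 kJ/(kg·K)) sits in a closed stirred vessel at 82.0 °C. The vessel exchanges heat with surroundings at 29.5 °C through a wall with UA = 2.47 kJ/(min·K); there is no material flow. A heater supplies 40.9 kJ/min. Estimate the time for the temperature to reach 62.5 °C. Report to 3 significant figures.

552 min

M c_p dT/dt = −UA(T − T_amb) + Q̇.
τ = M c_p/UA = 706.33 min; T_ss = T_amb + Q̇/UA = 29.5 + 40.9/2.47 = 46.059 °C.
T(t) = T_ss + (T₀ − T_ss)e^(−t/τ); set T = 62.5:
t = −τ ln[(T − T_ss)/(T₀ − T_ss)] = −706.33 · ln(0.45745) = 552.42 min.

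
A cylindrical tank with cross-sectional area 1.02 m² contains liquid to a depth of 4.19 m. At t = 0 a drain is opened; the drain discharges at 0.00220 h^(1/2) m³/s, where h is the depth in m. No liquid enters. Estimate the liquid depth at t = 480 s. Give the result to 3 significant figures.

Mass balance (ρ constant): A dh/dt = −0.00220 √h.
This is separable: 2 d(√h)/dt = −0.00220/A, so √h = √h₀ − (0.00220/(2A)) t.
√h = √4.19 − 0.00220·480/(2·1.02) = 2.0469 − 0.51765 = 1.5293.
h = 1.5293² = 2.3388 m.

2.34 m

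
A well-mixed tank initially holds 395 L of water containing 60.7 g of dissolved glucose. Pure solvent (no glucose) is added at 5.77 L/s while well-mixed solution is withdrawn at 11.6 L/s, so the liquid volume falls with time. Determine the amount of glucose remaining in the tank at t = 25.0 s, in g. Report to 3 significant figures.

24.3 g

Let m(t) be the amount of glucose. Volume: V(t) = V₀ + (Q_in − Q_out) t = 395 − 5.8300 t; V(25.0) = 249.25 L.
No glucose enters, so dm/dt = −Q_out · (m/V).
dm/m = −Q_out dt/(V₀ − 5.8300 t); integrating gives ln(m/m₀) = −(Q_out/(Q_in−Q_out)) ln(V/V₀).
m = m₀ (V₀/V)^(Q_out/(Q_in−Q_out)) = 60.7 × (395/249.25)^(-1.9897) = 24.284 g.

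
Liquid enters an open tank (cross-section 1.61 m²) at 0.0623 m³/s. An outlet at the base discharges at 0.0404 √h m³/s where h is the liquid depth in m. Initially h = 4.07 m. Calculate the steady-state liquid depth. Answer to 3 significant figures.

A dh/dt = Q_in − 0.0404 √h. Steady state requires inflow = outflow:
Q_in = 0.0404 √h_ss ⇒ √h_ss = 0.0623/0.0404 = 1.5421.
h_ss = 1.5421² = 2.3780 m. (Since h₀ = 4.07 m > h_ss, the level will fall toward this value.)

2.38 m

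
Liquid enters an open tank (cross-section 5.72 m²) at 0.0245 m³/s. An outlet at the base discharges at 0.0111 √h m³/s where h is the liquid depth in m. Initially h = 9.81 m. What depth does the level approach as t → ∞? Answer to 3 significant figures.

4.87 m

Accumulation of liquid (constant cross-section A): A dh/dt = Q_in − 0.0111 √h. At steady state dh/dt = 0:
Q_in = 0.0111 √h_ss ⇒ √h_ss = 0.0245/0.0111 = 2.2072.
h_ss = 2.2072² = 4.8718 m. (Since h₀ = 9.81 m > h_ss, the level will fall toward this value.)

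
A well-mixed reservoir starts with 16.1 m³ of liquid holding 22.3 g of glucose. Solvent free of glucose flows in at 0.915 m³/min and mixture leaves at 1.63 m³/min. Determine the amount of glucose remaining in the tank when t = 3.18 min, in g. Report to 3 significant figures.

15.8 g

Let m(t) be the amount of glucose. Volume: V(t) = V₀ + (Q_in − Q_out) t = 16.1 − 0.71500 t; V(3.18) = 13.826 m³.
No glucose enters, so dm/dt = −Q_out · (m/V).
Separate: dm/m = −Q_out dt/V(t) ⇒ ln(m/m₀) = −(Q_out/(Q_in−Q_out)) ln(V/V₀).
m = m₀ (V₀/V)^(Q_out/(Q_in−Q_out)) = 22.3 × (16.1/13.826)^(-2.2797) = 15.760 g.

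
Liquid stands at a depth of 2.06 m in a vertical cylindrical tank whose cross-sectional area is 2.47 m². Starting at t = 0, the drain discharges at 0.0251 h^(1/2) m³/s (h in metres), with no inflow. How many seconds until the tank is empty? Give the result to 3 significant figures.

282 s

A dh/dt = −Q_out = −0.0251 √h.
This is separable: 2 d(√h)/dt = −0.0251/A, so √h = √h₀ − (0.0251/(2A)) t.
Set h = 0: 2√h₀ = (0.0251/A) t_empty ⇒ t_empty = 2A√h₀/0.0251.
t_empty = 2·2.47·√2.06/0.0251 = 4.9400·1.4353/0.0251 = 282.48 s.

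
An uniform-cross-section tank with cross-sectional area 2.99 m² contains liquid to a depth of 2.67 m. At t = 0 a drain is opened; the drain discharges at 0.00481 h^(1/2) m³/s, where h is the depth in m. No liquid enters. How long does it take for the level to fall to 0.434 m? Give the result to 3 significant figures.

Accumulation of liquid (constant cross-section A): A dh/dt = −0.00481 √h.
Separate and integrate: 2(√h − √h₀) = −(0.00481/A) t.
t = 2A(√h₀ − √h)/0.00481 = 2·2.99·(√2.67 − √0.434)/0.00481
  = 5.9800 × (1.6340 − 0.65879) / 0.00481 = 1212.4 s.

1210 s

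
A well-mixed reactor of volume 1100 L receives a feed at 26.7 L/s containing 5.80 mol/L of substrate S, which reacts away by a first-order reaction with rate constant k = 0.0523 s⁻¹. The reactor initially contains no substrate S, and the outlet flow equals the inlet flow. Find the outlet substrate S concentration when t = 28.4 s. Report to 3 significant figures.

V dC/dt = Q(C_in − C) − k V C.
dC/dt = (Q/V) C_in − (Q/V + k) C; effective rate a = Q/V + k = 0.024273 + 0.0523 = 0.076573 s⁻¹.
C_ss = Q C_in/(Q + kV) = 1.8385 mol/L; C(t) = C_ss + (C₀ − C_ss) e^(−a t).
C(28.4) = 1.8385 + (-1.8385)·e^(−0.076573·28.4) = 1.8385 + (-1.8385)·0.11365 = 1.6296 mol/L.

1.63 mol/L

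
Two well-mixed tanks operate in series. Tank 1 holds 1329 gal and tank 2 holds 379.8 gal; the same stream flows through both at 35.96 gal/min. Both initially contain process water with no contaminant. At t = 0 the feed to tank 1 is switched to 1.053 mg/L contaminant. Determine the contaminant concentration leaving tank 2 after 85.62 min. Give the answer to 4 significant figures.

Each tank obeys Vᵢ dCᵢ/dt = Q(Cᵢ₋₁ − Cᵢ), so τᵢ = Vᵢ/Q.
τ₁ = 1329/35.96 = 36.9577 min; τ₂ = 379.8/35.96 = 10.5617 min.
Solving the cascade with C₁(0)=C₂(0)=0 gives C₂(t) = C_in[1 − (τ₁ e^(−t/τ₁) − τ₂ e^(−t/τ₂))/(τ₁ − τ₂)].
At t = 85.62: e^(−t/τ₁) = 0.0985984, e^(−t/τ₂) = 0.000301536.
C₂ = 1.053·[1 − (36.9577·0.0985984 − 10.5617·0.000301536)/(26.3960)] = 1.053·0.862070 = 0.907760 mg/L.

0.9078 mg/L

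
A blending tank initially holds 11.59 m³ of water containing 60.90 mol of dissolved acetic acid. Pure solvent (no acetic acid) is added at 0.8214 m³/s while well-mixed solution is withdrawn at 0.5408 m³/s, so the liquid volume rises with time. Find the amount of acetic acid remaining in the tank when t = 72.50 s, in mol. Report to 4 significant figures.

8.636 mol

Let m(t) be the amount of acetic acid. Volume: V(t) = V₀ + (Q_in − Q_out) t = 11.59 + 0.280600 t; V(72.50) = 31.9335 m³.
Species balance (pure solvent in): dm/dt = −Q_out · m/V(t).
dm/m = −Q_out dt/(V₀ + 0.280600 t); integrating gives ln(m/m₀) = −(Q_out/(Q_in−Q_out)) ln(V/V₀).
m = m₀ (V₀/V)^(Q_out/(Q_in−Q_out)) = 60.90 × (11.59/31.9335)^(1.92730) = 8.63558 mol.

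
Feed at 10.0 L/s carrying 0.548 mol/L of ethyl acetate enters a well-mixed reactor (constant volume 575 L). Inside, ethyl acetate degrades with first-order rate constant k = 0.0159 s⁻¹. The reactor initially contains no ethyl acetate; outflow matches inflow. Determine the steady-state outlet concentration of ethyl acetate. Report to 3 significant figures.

V dC/dt = Q(C_in − C) − k V C.
At steady state: 0 = Q C_in − (Q + kV) C_ss, so C_ss = Q C_in/(Q + kV).
C_ss = 10.0·0.548/(10.0 + 0.0159·575) = 5.4800/19.142 = 0.28627 mol/L.

0.286 mol/L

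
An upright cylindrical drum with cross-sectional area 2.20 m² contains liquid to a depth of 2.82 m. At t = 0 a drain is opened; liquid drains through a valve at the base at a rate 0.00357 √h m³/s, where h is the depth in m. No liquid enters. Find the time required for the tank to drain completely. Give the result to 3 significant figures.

A dh/dt = −Q_out = −0.00357 √h.
This is separable: 2 d(√h)/dt = −0.00357/A, so √h = √h₀ − (0.00357/(2A)) t.
Tank is empty when √h = 0: t_empty = 2A√h₀/0.00357.
t_empty = 2·2.20·√2.82/0.00357 = 4.4000·1.6793/0.00357 = 2069.7 s.

2070 s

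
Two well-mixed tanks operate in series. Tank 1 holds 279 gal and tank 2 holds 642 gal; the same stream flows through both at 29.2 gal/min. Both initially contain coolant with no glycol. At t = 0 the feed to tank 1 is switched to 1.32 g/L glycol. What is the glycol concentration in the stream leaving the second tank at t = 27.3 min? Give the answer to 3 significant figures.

0.704 g/L

Species balance on tank i: dCᵢ/dt = (Cᵢ₋₁ − Cᵢ)/τᵢ with τᵢ = Vᵢ/Q.
τ₁ = 279/29.2 = 9.5548 min; τ₂ = 642/29.2 = 21.986 min.
Solving the cascade with C₁(0)=C₂(0)=0 gives C₂(t) = C_in[1 − (τ₁ e^(−t/τ₁) − τ₂ e^(−t/τ₂))/(τ₁ − τ₂)].
At t = 27.3: e^(−t/τ₁) = 0.057429, e^(−t/τ₂) = 0.28890.
C₂ = 1.32·[1 − (9.5548·0.057429 − 21.986·0.28890)/(-12.432)] = 1.32·0.53320 = 0.70382 g/L.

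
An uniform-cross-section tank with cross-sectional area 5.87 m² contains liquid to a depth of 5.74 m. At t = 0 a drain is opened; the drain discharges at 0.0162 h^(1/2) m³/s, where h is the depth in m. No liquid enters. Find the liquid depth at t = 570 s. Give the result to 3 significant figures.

With no inflow, A dh/dt = −0.0162 √h.
∫ h^(−1/2) dh = −(0.0162/A) ∫ dt, giving 2√h = 2√h₀ − (0.0162/A) t.
√h = √5.74 − 0.0162·570/(2·5.87) = 2.3958 − 0.78654 = 1.6093.
h = 1.6093² = 2.5898 m.

2.59 m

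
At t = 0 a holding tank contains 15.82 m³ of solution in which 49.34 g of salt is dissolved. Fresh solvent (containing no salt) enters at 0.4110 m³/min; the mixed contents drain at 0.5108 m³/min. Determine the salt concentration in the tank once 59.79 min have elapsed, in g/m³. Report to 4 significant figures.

0.4437 g/m³

Let m(t) be the amount of salt. Volume: V(t) = V₀ + (Q_in − Q_out) t = 15.82 − 0.0998000 t; V(59.79) = 9.85296 m³.
Solute balance: dm/dt = 0 − Q_out C = −Q_out m/V(t).
Separate: dm/m = −Q_out dt/V(t) ⇒ ln(m/m₀) = −(Q_out/(Q_in−Q_out)) ln(V/V₀).
m = m₀ (V₀/V)^(Q_out/(Q_in−Q_out)) = 49.34 × (15.82/9.85296)^(-5.11824) = 4.37206 g.
C = m/V = 4.37206/9.85296 = 0.443730 g/m³.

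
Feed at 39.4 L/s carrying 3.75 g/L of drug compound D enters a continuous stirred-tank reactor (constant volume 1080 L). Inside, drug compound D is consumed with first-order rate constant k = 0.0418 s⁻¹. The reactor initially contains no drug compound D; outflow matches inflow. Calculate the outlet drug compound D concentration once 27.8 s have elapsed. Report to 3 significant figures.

Accumulation = in − out − consumed: V dC/dt = Q C_in − Q C − k V C.
This is linear with rate a = Q/V + k = 0.078281 s⁻¹.
C_ss = Q C_in/(Q + kV) = 1.7476 g/L; C(t) = C_ss + (C₀ − C_ss) e^(−a t).
C(27.8) = 1.7476 + (-1.7476)·e^(−0.078281·27.8) = 1.7476 + (-1.7476)·0.11347 = 1.5493 g/L.

1.55 g/L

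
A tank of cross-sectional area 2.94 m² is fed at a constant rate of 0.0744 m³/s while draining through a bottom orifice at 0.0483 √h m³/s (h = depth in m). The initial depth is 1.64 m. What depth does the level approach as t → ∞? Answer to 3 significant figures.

2.37 m

Accumulation of liquid (constant cross-section A): A dh/dt = Q_in − 0.0483 √h. At steady state dh/dt = 0:
Q_in = 0.0483 √h_ss ⇒ √h_ss = 0.0744/0.0483 = 1.5404.
h_ss = 1.5404² = 2.3727 m. (Since h₀ = 1.64 m < h_ss, the level will rise toward this value.)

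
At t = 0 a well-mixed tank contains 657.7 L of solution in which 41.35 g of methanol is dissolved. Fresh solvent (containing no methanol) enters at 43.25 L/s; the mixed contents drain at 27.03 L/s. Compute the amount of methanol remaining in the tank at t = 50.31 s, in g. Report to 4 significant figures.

Let m(t) be the amount of methanol. Volume: V(t) = V₀ + (Q_in − Q_out) t = 657.7 + 16.2200 t; V(50.31) = 1473.73 L.
No methanol enters, so dm/dt = −Q_out · (m/V).
Separate: dm/m = −Q_out dt/V(t) ⇒ ln(m/m₀) = −(Q_out/(Q_in−Q_out)) ln(V/V₀).
m = m₀ (V₀/V)^(Q_out/(Q_in−Q_out)) = 41.35 × (657.7/1473.73)^(1.66646) = 10.7787 g.

10.78 g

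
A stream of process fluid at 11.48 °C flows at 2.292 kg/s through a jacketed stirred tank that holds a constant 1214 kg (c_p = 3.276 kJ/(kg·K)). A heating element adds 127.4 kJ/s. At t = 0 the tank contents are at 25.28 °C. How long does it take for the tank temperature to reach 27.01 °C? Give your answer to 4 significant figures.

418.5 s

M c_p dT/dt = ṁ c_p (T_in − T) + Q̇.
τ = M/ṁ = 529.668 s; T_ss = T_in + Q̇/(ṁ c_p) = 28.4472 °C.
T(t) = T_ss + (T₀ − T_ss) e^(−t/τ). Set T = 27.01:
e^(−t/τ) = (27.01 − 28.4472)/(25.28 − 28.4472) = 0.453781
t = −529.668 · ln(0.453781) = 418.512 s.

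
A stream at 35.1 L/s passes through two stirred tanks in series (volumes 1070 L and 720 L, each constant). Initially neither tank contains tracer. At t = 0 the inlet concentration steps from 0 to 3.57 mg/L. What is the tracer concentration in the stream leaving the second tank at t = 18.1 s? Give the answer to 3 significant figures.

0.582 mg/L

Each tank obeys Vᵢ dCᵢ/dt = Q(Cᵢ₋₁ − Cᵢ), so τᵢ = Vᵢ/Q.
τ₁ = 1070/35.1 = 30.484 s; τ₂ = 720/35.1 = 20.513 s.
Solving the cascade with C₁(0)=C₂(0)=0 gives C₂(t) = C_in[1 − (τ₁ e^(−t/τ₁) − τ₂ e^(−t/τ₂))/(τ₁ − τ₂)].
At t = 18.1: e^(−t/τ₁) = 0.55225, e^(−t/τ₂) = 0.41380.
C₂ = 3.57·[1 − (30.484·0.55225 − 20.513·0.41380)/(9.9715)] = 3.57·0.16293 = 0.58164 mg/L.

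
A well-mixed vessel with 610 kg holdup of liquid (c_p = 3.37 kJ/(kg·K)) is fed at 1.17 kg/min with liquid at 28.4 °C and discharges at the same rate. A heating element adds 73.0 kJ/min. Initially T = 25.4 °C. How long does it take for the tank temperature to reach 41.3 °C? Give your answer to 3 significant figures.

700 min

Energy balance: M c_p dT/dt = ṁ c_p (T_in − T) + 73.0.
τ = M/ṁ = 521.37 min; T_ss = T_in + Q̇/(ṁ c_p) = 46.914 °C.
T(t) = T_ss + (T₀ − T_ss) e^(−t/τ). Set T = 41.3:
e^(−t/τ) = (41.3 − 46.914)/(25.4 − 46.914) = 0.26096
t = −521.37 · ln(0.26096) = 700.41 min.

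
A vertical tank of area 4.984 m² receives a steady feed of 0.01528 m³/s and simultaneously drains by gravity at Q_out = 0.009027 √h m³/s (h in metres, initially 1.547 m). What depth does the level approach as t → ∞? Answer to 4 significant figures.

2.865 m

Volume balance on the tank: A dh/dt = Q_in − 0.009027 √h. At steady state dh/dt = 0:
Q_in = 0.009027 √h_ss ⇒ √h_ss = 0.01528/0.009027 = 1.69270.
h_ss = 1.69270² = 2.86523 m. (Since h₀ = 1.547 m < h_ss, the level will rise toward this value.)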